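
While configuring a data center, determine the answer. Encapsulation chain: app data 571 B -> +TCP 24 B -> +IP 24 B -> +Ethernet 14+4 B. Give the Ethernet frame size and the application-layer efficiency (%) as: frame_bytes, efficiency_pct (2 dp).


TCP segment = 571 + 24 = 595 B
IP packet = 595 + 24 = 619 B
Ethernet frame = 619 + 14 + 4 = 637 B
Efficiency = app / frame = 571 / 637 = 0.896389 = 89.6389% -> 89.64% (2 dp)

637, 89.64


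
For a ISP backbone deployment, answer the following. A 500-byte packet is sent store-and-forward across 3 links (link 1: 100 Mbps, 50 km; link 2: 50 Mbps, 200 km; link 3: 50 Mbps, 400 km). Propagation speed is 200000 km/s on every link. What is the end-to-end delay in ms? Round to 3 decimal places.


Packet = 500 bytes = 4000 bits. Store-and-forward: sum (t_trans + t_prop) per link.
Link 1: t_trans = 4000/(100*10^6) s = 0.0400 ms; t_prop = 50/200000 s = 0.2500 ms; subtotal = 0.2900 ms
Link 2: t_trans = 4000/(50*10^6) s = 0.0800 ms; t_prop = 200/200000 s = 1.0000 ms; subtotal = 1.0800 ms
Link 3: t_trans = 4000/(50*10^6) s = 0.0800 ms; t_prop = 400/200000 s = 2.0000 ms; subtotal = 2.0800 ms
End-to-end = 0.2900 + 1.0800 + 2.0800 = 3.4500 ms -> 3.450 ms (3 dp)

3.450


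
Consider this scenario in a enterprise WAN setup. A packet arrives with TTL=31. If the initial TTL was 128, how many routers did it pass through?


Given: initial TTL = 128, received TTL = 31
Hops = initial TTL - received TTL
Hops = 128 - 31 = 97

97


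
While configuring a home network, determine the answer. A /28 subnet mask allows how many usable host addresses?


Given: subnet mask /28
Host bits = 32 - 28 = 4
Total addresses = 2^4 = 16
Usable hosts = 16 - 2 (network + broadcast) = 14

14


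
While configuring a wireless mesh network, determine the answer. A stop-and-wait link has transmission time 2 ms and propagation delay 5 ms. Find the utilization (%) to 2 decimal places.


Given: Ttrans = 2 ms, Tprop = 5 ms
RTT = 2 * Tprop = 2 * 5 = 10 ms
U = Ttrans / (Ttrans + RTT)
U = 2 / (2 + 10)
U = 2 / 12 = 0.166667
U% = 16.67%

16.67


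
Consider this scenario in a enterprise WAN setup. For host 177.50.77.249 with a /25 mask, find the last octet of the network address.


Given: IP = 177.50.77.249, prefix = /25
Subnet mask = 255.255.255.128
Last octet of IP: 249
Last octet of mask: 128
Network last octet = 249 AND 128 = 128

128


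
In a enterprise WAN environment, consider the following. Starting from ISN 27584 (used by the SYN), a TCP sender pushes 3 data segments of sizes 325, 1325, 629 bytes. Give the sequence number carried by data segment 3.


The SYN occupies sequence number ISN = 27584, so the first data byte is ISN + 1 = 27585.
SEQ of data segment i = (ISN + 1) + sum of payload sizes of segments 1..i-1.
Segment 1: SEQ = 27585, payload = 325 bytes
Segment 2: SEQ = 27910, payload = 1325 bytes
Segment 3: SEQ = 29235, payload = 629 bytes
SEQ of segment 3 = 27585 + 325 + 1325 = 29235

29235


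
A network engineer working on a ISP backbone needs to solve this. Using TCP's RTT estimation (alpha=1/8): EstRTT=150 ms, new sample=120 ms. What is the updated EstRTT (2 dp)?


Given: EstRTT = 150 ms, SampleRTT = 120 ms, alpha = 1/8
New EstRTT = (1 - alpha) * EstRTT + alpha * SampleRTT
(7/8) * 150 = 131.25
(1/8) * 120 = 15
New EstRTT = 131.25 + 15 = 146.25 ms -> 146.25 ms (2 dp)

146.25


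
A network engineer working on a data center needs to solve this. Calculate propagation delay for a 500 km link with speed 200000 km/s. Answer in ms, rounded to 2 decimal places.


Given: distance = 500 km, speed = 200000 km/s
Delay = distance / speed = 500 / 200000 seconds
Delay in ms = 500 * 1000 / 200000
Delay = 2.5000 ms
Rounded to 2 dp = 2.50 ms

2.50


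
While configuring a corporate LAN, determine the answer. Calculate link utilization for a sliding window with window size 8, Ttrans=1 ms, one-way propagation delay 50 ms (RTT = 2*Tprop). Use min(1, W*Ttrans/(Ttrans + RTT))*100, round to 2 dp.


Given: W = 8, Ttrans = 1 ms, RTT = 100 ms (= 2 * Tprop, Tprop = 50 ms)
Cycle time = Ttrans + RTT = 1 + 100 = 101 ms (first packet sent until its ACK returns)
W * Ttrans = 8 * 1 = 8 ms of sending per cycle
W * Ttrans / (Ttrans + RTT) = 8 / 101 = 0.079208
U = min(1, 0.079208) = 0.079208
U% = 7.92%

7.92


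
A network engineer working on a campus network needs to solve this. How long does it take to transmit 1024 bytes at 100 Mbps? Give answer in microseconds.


Given: packet = 1024 bytes, bandwidth = 100 Mbps
Packet in bits = 1024 * 8 = 8192 bits
Bandwidth = 100 * 10^6 = 100000000 bps
Time = 8192 / 100000000 seconds
Time in us = 8192 * 10^6 / 100000000 = 81.92

81.92


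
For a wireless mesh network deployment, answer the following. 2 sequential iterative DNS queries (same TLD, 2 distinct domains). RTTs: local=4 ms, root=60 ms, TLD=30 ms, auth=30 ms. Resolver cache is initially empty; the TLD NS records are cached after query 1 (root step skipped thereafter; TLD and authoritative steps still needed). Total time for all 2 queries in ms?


Lookup 1 (cold cache): local + root + TLD + auth = 4 + 60 + 30 + 30 = 124 ms
Lookups 2..2 (TLD NS cached -> skip root; new domain -> still ask TLD and auth): local + TLD + auth = 4 + 30 + 30 = 64 ms each
Remaining 1 lookups: 1 * 64 = 64 ms
Total = 124 + 64 = 188 ms

188


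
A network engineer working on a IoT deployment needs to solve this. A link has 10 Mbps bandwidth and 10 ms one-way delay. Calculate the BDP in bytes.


Given: bandwidth = 10 Mbps, delay = 10 ms
BDP in bits = 10 * 10^6 * 10 / 1000
BDP in bits = 100000
BDP in bytes = 100000 / 8 = 12500

12500


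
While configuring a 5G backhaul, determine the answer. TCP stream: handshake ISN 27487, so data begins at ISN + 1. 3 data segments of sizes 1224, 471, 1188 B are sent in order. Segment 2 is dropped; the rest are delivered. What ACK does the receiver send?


SYN uses sequence number 27487; first data byte = ISN + 1 = 27488.
Segment 1: SEQ = 27488, len = 1224 B, covers [27488, 28711]
Segment 2: SEQ = 28712, len = 471 B, covers [28712, 29182] [LOST]
Segment 3: SEQ = 29183, len = 1188 B, covers [29183, 30370]
In-order data received: bytes [27488, 28711] (segments 1..1).
Segment 2 missing -> gap begins at byte 28712; later segments buffered out of order.
Cumulative ACK = next expected in-order byte = 27488 + 1224 = 28712

28712


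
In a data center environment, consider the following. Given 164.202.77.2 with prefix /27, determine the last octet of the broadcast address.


Given: IP = 164.202.77.2, prefix = /27
Host bits = 32 - 27 = 5
Network last octet = 2 AND mask = 0
Host part size = 2^5 - 1 = 31
Broadcast last octet = 0 OR 31 = 31

31


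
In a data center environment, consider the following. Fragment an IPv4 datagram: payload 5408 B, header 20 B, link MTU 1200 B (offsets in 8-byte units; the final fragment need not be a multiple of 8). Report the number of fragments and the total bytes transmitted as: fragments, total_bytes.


Max data per non-final fragment = floor((MTU - header)/8)*8 = floor((1200 - 20)/8)*8 = floor(1180/8)*8 = 1176 B
Final fragment needs no 8-byte alignment: it can carry up to MTU - header = 1180 B
Non-final fragments needed = ceil((payload - 1180) / 1176) = ceil(4228/1176) = ceil(3.5952) = 4
Number of fragments = 4 + 1 = 5
Fragment sizes (data): 4 * 1176 B + 704 B (last, 704 <= 1180 OK)
Total bytes sent = payload + n_frags * header = 5408 + 5*20 = 5408 + 100 = 5508 B

5, 5508


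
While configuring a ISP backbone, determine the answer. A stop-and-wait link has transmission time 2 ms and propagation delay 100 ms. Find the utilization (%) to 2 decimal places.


Given: Ttrans = 2 ms, Tprop = 100 ms
RTT = 2 * Tprop = 2 * 100 = 200 ms
U = Ttrans / (Ttrans + RTT)
U = 2 / (2 + 200)
U = 2 / 202 = 0.009901
U% = 0.99%

0.99


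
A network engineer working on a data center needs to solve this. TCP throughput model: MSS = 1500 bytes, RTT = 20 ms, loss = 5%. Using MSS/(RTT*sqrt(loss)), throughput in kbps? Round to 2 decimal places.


Given: MSS = 1500 bytes, RTT = 20 ms, loss = 5%
RTT in seconds = 20 / 1000 = 0.02
Loss rate = 5% = 0.05
sqrt(loss) = sqrt(0.05) = 0.223606797750
Throughput (bytes/s) = 1500 / (0.02 * 0.223606797750) = 335410.1966
Throughput (kbps) = 335410.1966 * 8 / 1000 = 2683.281573 -> 2683.28 kbps (2 dp)

2683.28


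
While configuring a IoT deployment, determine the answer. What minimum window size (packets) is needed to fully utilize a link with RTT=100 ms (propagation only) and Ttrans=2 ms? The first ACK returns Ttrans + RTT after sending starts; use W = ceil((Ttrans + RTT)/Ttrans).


Given: Ttrans = 2 ms, RTT = 100 ms (= 2 * Tprop, Tprop = 50 ms)
Time until first ACK returns = Ttrans + RTT = 2 + 100 = 102 ms
Need W * Ttrans >= Ttrans + RTT  ->  W >= (Ttrans + RTT) / Ttrans
(Ttrans + RTT) / Ttrans = 102 / 2 = 51
W_min = ceil(51) = 51

51


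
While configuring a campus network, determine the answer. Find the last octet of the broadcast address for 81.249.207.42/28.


Given: IP = 81.249.207.42, prefix = /28
Host bits = 32 - 28 = 4
Network last octet = 42 AND mask = 32
Host part size = 2^4 - 1 = 15
Broadcast last octet = 32 OR 15 = 47

47


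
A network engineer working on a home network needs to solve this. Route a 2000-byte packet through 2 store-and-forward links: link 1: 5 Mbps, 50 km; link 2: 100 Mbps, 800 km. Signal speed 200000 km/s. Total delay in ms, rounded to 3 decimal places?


Packet = 2000 bytes = 16000 bits. Store-and-forward: sum (t_trans + t_prop) per link.
Link 1: t_trans = 16000/(5*10^6) s = 3.2000 ms; t_prop = 50/200000 s = 0.2500 ms; subtotal = 3.4500 ms
Link 2: t_trans = 16000/(100*10^6) s = 0.1600 ms; t_prop = 800/200000 s = 4.0000 ms; subtotal = 4.1600 ms
End-to-end = 3.4500 + 4.1600 = 7.6100 ms -> 7.610 ms (3 dp)

7.610


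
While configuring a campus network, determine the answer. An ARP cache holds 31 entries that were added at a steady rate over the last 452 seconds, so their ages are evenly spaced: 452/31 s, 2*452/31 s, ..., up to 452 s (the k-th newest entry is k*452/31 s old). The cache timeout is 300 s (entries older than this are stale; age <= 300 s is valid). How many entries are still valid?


Ages are k * 452/31 s for k = 1..31 (spacing = 14.5806 s).
Entry k is valid iff k * 452/31 <= 300 iff k <= 31 * 300 / 452 = 20.5752
n_valid = floor(20.5752) = 20
(n_stale = 31 - 20 = 11)

20


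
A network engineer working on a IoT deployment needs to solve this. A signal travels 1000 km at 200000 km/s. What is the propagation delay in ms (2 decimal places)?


Given: distance = 1000 km, speed = 200000 km/s
Delay = distance / speed = 1000 / 200000 seconds
Delay in ms = 1000 * 1000 / 200000
Delay = 5.0000 ms
Rounded to 2 dp = 5.00 ms

5.00


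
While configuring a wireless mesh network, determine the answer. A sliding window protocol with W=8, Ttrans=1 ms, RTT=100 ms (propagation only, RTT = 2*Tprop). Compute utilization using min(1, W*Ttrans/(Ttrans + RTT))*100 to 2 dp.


Given: W = 8, Ttrans = 1 ms, RTT = 100 ms (= 2 * Tprop, Tprop = 50 ms)
Cycle time = Ttrans + RTT = 1 + 100 = 101 ms (first packet sent until its ACK returns)
W * Ttrans = 8 * 1 = 8 ms of sending per cycle
W * Ttrans / (Ttrans + RTT) = 8 / 101 = 0.079208
U = min(1, 0.079208) = 0.079208
U% = 7.92%

7.92


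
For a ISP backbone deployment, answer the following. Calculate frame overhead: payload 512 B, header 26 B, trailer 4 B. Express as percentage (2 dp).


Given: payload = 512 B, header = 26 B, trailer = 4 B
Overhead bytes = header + trailer = 26 + 4 = 30
Total frame = payload + overhead = 512 + 30 = 542
Overhead % = 30 / 542 * 100 = 5.5351% -> 5.54% (2 dp)

5.54


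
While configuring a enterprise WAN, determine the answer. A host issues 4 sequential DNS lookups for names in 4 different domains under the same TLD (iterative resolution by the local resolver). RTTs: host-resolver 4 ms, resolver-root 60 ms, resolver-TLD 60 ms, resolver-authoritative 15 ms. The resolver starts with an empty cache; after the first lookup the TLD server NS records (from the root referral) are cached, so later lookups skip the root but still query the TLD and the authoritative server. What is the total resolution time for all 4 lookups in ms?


Lookup 1 (cold cache): local + root + TLD + auth = 4 + 60 + 60 + 15 = 139 ms
Lookups 2..4 (TLD NS cached -> skip root; new domain -> still ask TLD and auth): local + TLD + auth = 4 + 60 + 15 = 79 ms each
Remaining 3 lookups: 3 * 79 = 237 ms
Total = 139 + 237 = 376 ms

376


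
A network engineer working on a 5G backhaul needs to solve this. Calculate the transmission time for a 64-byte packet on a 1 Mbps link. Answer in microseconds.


Given: packet = 64 bytes, bandwidth = 1 Mbps
Packet in bits = 64 * 8 = 512 bits
Bandwidth = 1 * 10^6 = 1000000 bps
Time = 512 / 1000000 seconds
Time in us = 512 * 10^6 / 1000000 = 512

512


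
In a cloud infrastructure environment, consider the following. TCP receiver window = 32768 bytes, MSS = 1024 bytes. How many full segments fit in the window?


Given: RWND = 32768 bytes, MSS = 1024 bytes
Full segments = floor(RWND / MSS)
Full segments = floor(32768 / 1024)
Full segments = floor(32.0) = 32

32


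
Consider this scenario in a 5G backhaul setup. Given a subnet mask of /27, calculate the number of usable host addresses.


Given: subnet mask /27
Host bits = 32 - 27 = 5
Total addresses = 2^5 = 32
Usable hosts = 32 - 2 (network + broadcast) = 30

30


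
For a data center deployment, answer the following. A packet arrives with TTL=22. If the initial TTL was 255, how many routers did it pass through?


Given: initial TTL = 255, received TTL = 22
Hops = initial TTL - received TTL
Hops = 255 - 22 = 233

233


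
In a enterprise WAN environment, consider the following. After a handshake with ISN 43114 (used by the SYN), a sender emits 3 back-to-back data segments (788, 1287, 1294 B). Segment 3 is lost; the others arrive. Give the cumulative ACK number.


SYN uses sequence number 43114; first data byte = ISN + 1 = 43115.
Segment 1: SEQ = 43115, len = 788 B, covers [43115, 43902]
Segment 2: SEQ = 43903, len = 1287 B, covers [43903, 45189]
Segment 3: SEQ = 45190, len = 1294 B, covers [45190, 46483] [LOST]
In-order data received: bytes [43115, 45189] (segments 1..2).
Segment 3 missing -> gap begins at byte 45190.
Cumulative ACK = next expected in-order byte = 43115 + 788 + 1287 = 45190

45190


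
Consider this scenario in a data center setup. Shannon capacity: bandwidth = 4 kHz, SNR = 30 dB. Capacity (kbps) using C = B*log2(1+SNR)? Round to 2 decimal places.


Given: B = 4 kHz, SNR = 30 dB
SNR linear = 10^(30/10) = 1000
1 + SNR = 1001
log2(1001) = 9.9672262588
C = 4 * 1000 * 9.9672262588 = 39868.9050 bps
C = 39.868905 kbps -> 39.87 kbps (2 dp)

39.87


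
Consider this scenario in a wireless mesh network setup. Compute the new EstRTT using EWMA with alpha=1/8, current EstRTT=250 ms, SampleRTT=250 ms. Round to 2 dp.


Given: EstRTT = 250 ms, SampleRTT = 250 ms, alpha = 1/8
New EstRTT = (1 - alpha) * EstRTT + alpha * SampleRTT
(7/8) * 250 = 218.75
(1/8) * 250 = 31.25
New EstRTT = 218.75 + 31.25 = 250 ms -> 250.00 ms (2 dp)

250.00


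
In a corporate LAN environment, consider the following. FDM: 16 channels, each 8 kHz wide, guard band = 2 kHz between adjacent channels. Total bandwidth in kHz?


Given: 16 channels, 8 kHz each, guard = 2 kHz
Channel bandwidth = 16 * 8 = 128 kHz
Guard bands = 15 gaps * 2 kHz = 30 kHz
Total = 128 + 30 = 158 kHz

158


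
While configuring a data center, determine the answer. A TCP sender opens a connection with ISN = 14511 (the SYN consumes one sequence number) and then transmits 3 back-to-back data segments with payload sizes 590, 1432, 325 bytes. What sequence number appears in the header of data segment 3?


The SYN occupies sequence number ISN = 14511, so the first data byte is ISN + 1 = 14512.
SEQ of data segment i = (ISN + 1) + sum of payload sizes of segments 1..i-1.
Segment 1: SEQ = 14512, payload = 590 bytes
Segment 2: SEQ = 15102, payload = 1432 bytes
Segment 3: SEQ = 16534, payload = 325 bytes
SEQ of segment 3 = 14512 + 590 + 1432 = 16534

16534


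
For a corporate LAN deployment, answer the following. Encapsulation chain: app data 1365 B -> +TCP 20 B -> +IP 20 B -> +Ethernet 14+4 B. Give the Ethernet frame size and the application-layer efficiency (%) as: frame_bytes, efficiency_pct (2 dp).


TCP segment = 1365 + 20 = 1385 B
IP packet = 1385 + 20 = 1405 B
Ethernet frame = 1405 + 14 + 4 = 1423 B
Efficiency = app / frame = 1365 / 1423 = 0.959241 = 95.9241% -> 95.92% (2 dp)

1423, 95.92


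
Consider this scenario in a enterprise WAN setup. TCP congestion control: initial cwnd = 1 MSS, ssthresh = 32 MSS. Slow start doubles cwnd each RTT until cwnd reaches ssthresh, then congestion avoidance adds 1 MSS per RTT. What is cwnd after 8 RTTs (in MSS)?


RTT 0: cwnd = 1 MSS (initial)
RTT 1: cwnd = 2 MSS (slow start, doubled)
RTT 2: cwnd = 4 MSS (slow start, doubled)
RTT 3: cwnd = 8 MSS (slow start, doubled)
RTT 4: cwnd = 16 MSS (slow start, doubled)
RTT 5: cwnd = 32 MSS (slow start, doubled)
RTT 6: cwnd = 33 MSS (congestion avoidance, +1)
RTT 7: cwnd = 34 MSS (congestion avoidance, +1)
RTT 8: cwnd = 35 MSS (congestion avoidance, +1)

35


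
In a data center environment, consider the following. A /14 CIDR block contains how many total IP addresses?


Given: CIDR prefix /14
Host bits = 32 - 14 = 18
Total addresses = 2^18 = 262144

262144


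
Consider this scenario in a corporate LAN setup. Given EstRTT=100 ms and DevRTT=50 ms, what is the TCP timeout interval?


Given: EstRTT = 100 ms, DevRTT = 50 ms
Timeout = EstRTT + 4 * DevRTT
4 * DevRTT = 4 * 50 = 200
Timeout = 100 + 200 = 300 ms

300


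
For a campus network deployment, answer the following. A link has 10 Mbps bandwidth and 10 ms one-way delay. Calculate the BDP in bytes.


Given: bandwidth = 10 Mbps, delay = 10 ms
BDP in bits = 10 * 10^6 * 10 / 1000
BDP in bits = 100000
BDP in bytes = 100000 / 8 = 12500

12500


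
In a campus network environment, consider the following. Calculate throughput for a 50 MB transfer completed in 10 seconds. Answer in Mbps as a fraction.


Given: file = 50 MB, time = 10 s
File in Mb = 50 * 8 = 400 Mb
Throughput = 400 / 10 Mbps
Throughput = 40 Mbps

40


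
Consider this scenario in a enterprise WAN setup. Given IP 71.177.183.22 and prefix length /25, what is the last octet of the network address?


Given: IP = 71.177.183.22, prefix = /25
Subnet mask = 255.255.255.128
Last octet of IP: 22
Last octet of mask: 128
Network last octet = 22 AND 128 = 0

0


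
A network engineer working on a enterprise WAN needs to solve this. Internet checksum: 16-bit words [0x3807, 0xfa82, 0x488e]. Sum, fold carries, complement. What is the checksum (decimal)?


Given words: [0x3807, 0xfa82, 0x488e]
Step 1: Sum all words
Raw sum = 14343 + 64130 + 18574 = 97047
Step 2: Fold carry: (31511 + 1) = 31512
One's complement = ~31512 & 0xFFFF = 34023

34023


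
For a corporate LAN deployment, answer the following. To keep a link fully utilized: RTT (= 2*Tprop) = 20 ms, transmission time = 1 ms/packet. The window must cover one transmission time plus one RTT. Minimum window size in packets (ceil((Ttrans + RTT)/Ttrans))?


Given: Ttrans = 1 ms, RTT = 20 ms (= 2 * Tprop, Tprop = 10 ms)
Time until first ACK returns = Ttrans + RTT = 1 + 20 = 21 ms
Need W * Ttrans >= Ttrans + RTT  ->  W >= (Ttrans + RTT) / Ttrans
(Ttrans + RTT) / Ttrans = 21 / 1 = 21
W_min = ceil(21) = 21

21


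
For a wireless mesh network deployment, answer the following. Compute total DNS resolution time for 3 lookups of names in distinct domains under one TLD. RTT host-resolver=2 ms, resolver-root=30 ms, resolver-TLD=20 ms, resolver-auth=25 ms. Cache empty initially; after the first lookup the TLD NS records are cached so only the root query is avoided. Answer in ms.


Lookup 1 (cold cache): local + root + TLD + auth = 2 + 30 + 20 + 25 = 77 ms
Lookups 2..3 (TLD NS cached -> skip root; new domain -> still ask TLD and auth): local + TLD + auth = 2 + 20 + 25 = 47 ms each
Remaining 2 lookups: 2 * 47 = 94 ms
Total = 77 + 94 = 171 ms

171


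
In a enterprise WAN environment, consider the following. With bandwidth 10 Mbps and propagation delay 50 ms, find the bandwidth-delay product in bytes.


Given: bandwidth = 10 Mbps, delay = 50 ms
BDP in bits = 10 * 10^6 * 50 / 1000
BDP in bits = 500000
BDP in bytes = 500000 / 8 = 62500

62500


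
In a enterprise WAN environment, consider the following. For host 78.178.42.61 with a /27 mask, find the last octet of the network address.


Given: IP = 78.178.42.61, prefix = /27
Subnet mask = 255.255.255.224
Last octet of IP: 61
Last octet of mask: 224
Network last octet = 61 AND 224 = 32

32


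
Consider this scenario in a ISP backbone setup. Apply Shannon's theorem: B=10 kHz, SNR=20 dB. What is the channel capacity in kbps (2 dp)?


Given: B = 10 kHz, SNR = 20 dB
SNR linear = 10^(20/10) = 100
1 + SNR = 101
log2(101) = 6.6582114828
C = 10 * 1000 * 6.6582114828 = 66582.1148 bps
C = 66.582115 kbps -> 66.58 kbps (2 dp)

66.58


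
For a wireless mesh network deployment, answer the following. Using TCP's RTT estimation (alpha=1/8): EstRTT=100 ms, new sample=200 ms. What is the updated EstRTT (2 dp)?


Given: EstRTT = 100 ms, SampleRTT = 200 ms, alpha = 1/8
New EstRTT = (1 - alpha) * EstRTT + alpha * SampleRTT
(7/8) * 100 = 87.5
(1/8) * 200 = 25
New EstRTT = 87.5 + 25 = 112.5 ms -> 112.50 ms (2 dp)

112.50


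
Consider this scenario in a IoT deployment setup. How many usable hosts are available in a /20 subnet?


Given: subnet mask /20
Host bits = 32 - 20 = 12
Total addresses = 2^12 = 4096
Usable hosts = 4096 - 2 (network + broadcast) = 4094

4094


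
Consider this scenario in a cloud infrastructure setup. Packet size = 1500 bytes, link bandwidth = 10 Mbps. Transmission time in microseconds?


Given: packet = 1500 bytes, bandwidth = 10 Mbps
Packet in bits = 1500 * 8 = 12000 bits
Bandwidth = 10 * 10^6 = 10000000 bps
Time = 12000 / 10000000 seconds
Time in us = 12000 * 10^6 / 10000000 = 1200

1200


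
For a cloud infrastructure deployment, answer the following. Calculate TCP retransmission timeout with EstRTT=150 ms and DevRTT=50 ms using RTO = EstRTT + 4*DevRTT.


Given: EstRTT = 150 ms, DevRTT = 50 ms
Timeout = EstRTT + 4 * DevRTT
4 * DevRTT = 4 * 50 = 200
Timeout = 150 + 200 = 350 ms

350


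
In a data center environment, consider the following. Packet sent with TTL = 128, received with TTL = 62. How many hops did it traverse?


Given: initial TTL = 128, received TTL = 62
Hops = initial TTL - received TTL
Hops = 128 - 62 = 66

66


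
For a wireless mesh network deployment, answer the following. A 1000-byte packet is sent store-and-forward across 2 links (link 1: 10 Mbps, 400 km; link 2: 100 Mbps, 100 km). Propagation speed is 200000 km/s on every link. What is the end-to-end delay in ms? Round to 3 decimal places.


Packet = 1000 bytes = 8000 bits. Store-and-forward: sum (t_trans + t_prop) per link.
Link 1: t_trans = 8000/(10*10^6) s = 0.8000 ms; t_prop = 400/200000 s = 2.0000 ms; subtotal = 2.8000 ms
Link 2: t_trans = 8000/(100*10^6) s = 0.0800 ms; t_prop = 100/200000 s = 0.5000 ms; subtotal = 0.5800 ms
End-to-end = 2.8000 + 0.5800 = 3.3800 ms -> 3.380 ms (3 dp)

3.380


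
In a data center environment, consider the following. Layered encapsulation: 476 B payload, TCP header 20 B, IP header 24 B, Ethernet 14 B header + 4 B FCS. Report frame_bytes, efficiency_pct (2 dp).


TCP segment = 476 + 20 = 496 B
IP packet = 496 + 24 = 520 B
Ethernet frame = 520 + 14 + 4 = 538 B
Efficiency = app / frame = 476 / 538 = 0.884758 = 88.4758% -> 88.48% (2 dp)

538, 88.48


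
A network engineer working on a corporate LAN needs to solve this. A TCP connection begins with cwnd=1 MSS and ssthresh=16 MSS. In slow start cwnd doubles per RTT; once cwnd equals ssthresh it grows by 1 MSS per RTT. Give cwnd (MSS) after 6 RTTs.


RTT 0: cwnd = 1 MSS (initial)
RTT 1: cwnd = 2 MSS (slow start, doubled)
RTT 2: cwnd = 4 MSS (slow start, doubled)
RTT 3: cwnd = 8 MSS (slow start, doubled)
RTT 4: cwnd = 16 MSS (slow start, doubled)
RTT 5: cwnd = 17 MSS (congestion avoidance, +1)
RTT 6: cwnd = 18 MSS (congestion avoidance, +1)

18


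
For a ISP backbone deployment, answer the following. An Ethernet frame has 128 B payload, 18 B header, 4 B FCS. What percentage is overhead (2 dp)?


Given: payload = 128 B, header = 18 B, trailer = 4 B
Overhead bytes = header + trailer = 18 + 4 = 22
Total frame = payload + overhead = 128 + 22 = 150
Overhead % = 22 / 150 * 100 = 14.6667% -> 14.67% (2 dp)

14.67


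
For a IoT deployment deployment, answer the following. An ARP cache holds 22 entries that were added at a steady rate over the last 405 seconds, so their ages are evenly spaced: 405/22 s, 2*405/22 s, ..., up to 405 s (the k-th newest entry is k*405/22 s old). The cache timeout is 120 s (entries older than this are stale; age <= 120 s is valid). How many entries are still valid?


Ages are k * 405/22 s for k = 1..22 (spacing = 18.4091 s).
Entry k is valid iff k * 405/22 <= 120 iff k <= 22 * 120 / 405 = 6.5185
n_valid = floor(6.5185) = 6
(n_stale = 22 - 6 = 16)

6


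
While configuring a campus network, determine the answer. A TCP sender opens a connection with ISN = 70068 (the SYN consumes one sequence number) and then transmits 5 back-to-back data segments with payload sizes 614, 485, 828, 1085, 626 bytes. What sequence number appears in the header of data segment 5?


The SYN occupies sequence number ISN = 70068, so the first data byte is ISN + 1 = 70069.
SEQ of data segment i = (ISN + 1) + sum of payload sizes of segments 1..i-1.
Segment 1: SEQ = 70069, payload = 614 bytes
Segment 2: SEQ = 70683, payload = 485 bytes
Segment 3: SEQ = 71168, payload = 828 bytes
Segment 4: SEQ = 71996, payload = 1085 bytes
Segment 5: SEQ = 73081, payload = 626 bytes
SEQ of segment 5 = 70069 + 614 + 485 + 828 + 1085 = 73081

73081


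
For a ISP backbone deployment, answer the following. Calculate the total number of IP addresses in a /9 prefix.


Given: CIDR prefix /9
Host bits = 32 - 9 = 23
Total addresses = 2^23 = 8388608

8388608


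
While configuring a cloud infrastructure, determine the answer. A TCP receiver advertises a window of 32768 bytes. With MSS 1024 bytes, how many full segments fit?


Given: RWND = 32768 bytes, MSS = 1024 bytes
Full segments = floor(RWND / MSS)
Full segments = floor(32768 / 1024)
Full segments = floor(32.0) = 32

32


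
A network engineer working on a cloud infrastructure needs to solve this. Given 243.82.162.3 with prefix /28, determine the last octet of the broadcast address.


Given: IP = 243.82.162.3, prefix = /28
Host bits = 32 - 28 = 4
Network last octet = 3 AND mask = 0
Host part size = 2^4 - 1 = 15
Broadcast last octet = 0 OR 15 = 15

15


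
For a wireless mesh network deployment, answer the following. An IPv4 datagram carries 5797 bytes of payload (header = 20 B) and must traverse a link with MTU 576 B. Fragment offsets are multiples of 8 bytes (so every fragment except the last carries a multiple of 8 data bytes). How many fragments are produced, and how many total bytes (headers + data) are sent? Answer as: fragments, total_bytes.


Max data per non-final fragment = floor((MTU - header)/8)*8 = floor((576 - 20)/8)*8 = floor(556/8)*8 = 552 B
Final fragment needs no 8-byte alignment: it can carry up to MTU - header = 556 B
Non-final fragments needed = ceil((payload - 556) / 552) = ceil(5241/552) = ceil(9.4946) = 10
Number of fragments = 10 + 1 = 11
Fragment sizes (data): 10 * 552 B + 277 B (last, 277 <= 556 OK)
Total bytes sent = payload + n_frags * header = 5797 + 11*20 = 5797 + 220 = 6017 B

11, 6017


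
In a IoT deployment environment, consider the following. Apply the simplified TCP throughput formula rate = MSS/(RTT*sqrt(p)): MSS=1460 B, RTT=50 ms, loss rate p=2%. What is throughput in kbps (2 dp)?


Given: MSS = 1460 bytes, RTT = 50 ms, loss = 2%
RTT in seconds = 50 / 1000 = 0.05
Loss rate = 2% = 0.02
sqrt(loss) = sqrt(0.02) = 0.141421356237
Throughput (bytes/s) = 1460 / (0.05 * 0.141421356237) = 206475.1801
Throughput (kbps) = 206475.1801 * 8 / 1000 = 1651.801441 -> 1651.80 kbps (2 dp)

1651.80


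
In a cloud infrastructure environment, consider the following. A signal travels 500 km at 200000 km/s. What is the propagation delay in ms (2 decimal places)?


Given: distance = 500 km, speed = 200000 km/s
Delay = distance / speed = 500 / 200000 seconds
Delay in ms = 500 * 1000 / 200000
Delay = 2.5000 ms
Rounded to 2 dp = 2.50 ms

2.50


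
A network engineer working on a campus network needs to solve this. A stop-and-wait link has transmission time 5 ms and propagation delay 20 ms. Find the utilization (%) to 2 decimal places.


Given: Ttrans = 5 ms, Tprop = 20 ms
RTT = 2 * Tprop = 2 * 20 = 40 ms
U = Ttrans / (Ttrans + RTT)
U = 5 / (5 + 40)
U = 5 / 45 = 0.111111
U% = 11.11%

11.11


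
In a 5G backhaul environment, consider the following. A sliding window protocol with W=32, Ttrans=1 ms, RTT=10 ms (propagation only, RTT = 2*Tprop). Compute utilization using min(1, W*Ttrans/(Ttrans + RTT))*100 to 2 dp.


Given: W = 32, Ttrans = 1 ms, RTT = 10 ms (= 2 * Tprop, Tprop = 5 ms)
Cycle time = Ttrans + RTT = 1 + 10 = 11 ms (first packet sent until its ACK returns)
W * Ttrans = 32 * 1 = 32 ms of sending per cycle
W * Ttrans / (Ttrans + RTT) = 32 / 11 = 2.909091
U = min(1, 2.909091) = 1.000000
U% = 100.00%

100.00


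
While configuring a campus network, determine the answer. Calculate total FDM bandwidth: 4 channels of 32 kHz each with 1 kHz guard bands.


Given: 4 channels, 32 kHz each, guard = 1 kHz
Channel bandwidth = 4 * 32 = 128 kHz
Guard bands = 3 gaps * 1 kHz = 3 kHz
Total = 128 + 3 = 131 kHz

131


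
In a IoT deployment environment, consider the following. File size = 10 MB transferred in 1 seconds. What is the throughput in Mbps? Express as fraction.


Given: file = 10 MB, time = 1 s
File in Mb = 10 * 8 = 80 Mb
Throughput = 80 / 1 Mbps
Throughput = 80 Mbps

80


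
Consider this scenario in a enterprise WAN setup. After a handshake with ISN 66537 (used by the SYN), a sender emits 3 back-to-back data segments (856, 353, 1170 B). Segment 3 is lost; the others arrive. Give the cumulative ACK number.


SYN uses sequence number 66537; first data byte = ISN + 1 = 66538.
Segment 1: SEQ = 66538, len = 856 B, covers [66538, 67393]
Segment 2: SEQ = 67394, len = 353 B, covers [67394, 67746]
Segment 3: SEQ = 67747, len = 1170 B, covers [67747, 68916] [LOST]
In-order data received: bytes [66538, 67746] (segments 1..2).
Segment 3 missing -> gap begins at byte 67747.
Cumulative ACK = next expected in-order byte = 66538 + 856 + 353 = 67747

67747


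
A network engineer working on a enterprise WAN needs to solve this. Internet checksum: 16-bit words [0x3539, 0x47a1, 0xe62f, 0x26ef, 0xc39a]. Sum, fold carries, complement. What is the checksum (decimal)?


Given words: [0x3539, 0x47a1, 0xe62f, 0x26ef, 0xc39a]
Step 1: Sum all words
Raw sum = 13625 + 18337 + 58927 + 9967 + 50074 = 150930
Step 2: Fold carry: (19858 + 2) = 19860
One's complement = ~19860 & 0xFFFF = 45675

45675


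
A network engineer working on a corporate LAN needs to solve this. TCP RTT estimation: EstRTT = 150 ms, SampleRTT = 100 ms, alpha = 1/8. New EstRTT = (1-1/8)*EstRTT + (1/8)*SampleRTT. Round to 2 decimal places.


Given: EstRTT = 150 ms, SampleRTT = 100 ms, alpha = 1/8
New EstRTT = (1 - alpha) * EstRTT + alpha * SampleRTT
(7/8) * 150 = 131.25
(1/8) * 100 = 12.5
New EstRTT = 131.25 + 12.5 = 143.75 ms -> 143.75 ms (2 dp)

143.75


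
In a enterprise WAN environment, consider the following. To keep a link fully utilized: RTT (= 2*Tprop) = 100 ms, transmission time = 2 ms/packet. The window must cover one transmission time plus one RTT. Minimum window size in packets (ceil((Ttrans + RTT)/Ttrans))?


Given: Ttrans = 2 ms, RTT = 100 ms (= 2 * Tprop, Tprop = 50 ms)
Time until first ACK returns = Ttrans + RTT = 2 + 100 = 102 ms
Need W * Ttrans >= Ttrans + RTT  ->  W >= (Ttrans + RTT) / Ttrans
(Ttrans + RTT) / Ttrans = 102 / 2 = 51
W_min = ceil(51) = 51

51


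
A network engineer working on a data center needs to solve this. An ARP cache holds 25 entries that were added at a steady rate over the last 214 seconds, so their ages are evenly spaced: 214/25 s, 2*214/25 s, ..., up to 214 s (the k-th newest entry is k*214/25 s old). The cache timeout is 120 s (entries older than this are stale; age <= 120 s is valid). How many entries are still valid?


Ages are k * 214/25 s for k = 1..25 (spacing = 8.5600 s).
Entry k is valid iff k * 214/25 <= 120 iff k <= 25 * 120 / 214 = 14.0187
n_valid = floor(14.0187) = 14
(n_stale = 25 - 14 = 11)

14


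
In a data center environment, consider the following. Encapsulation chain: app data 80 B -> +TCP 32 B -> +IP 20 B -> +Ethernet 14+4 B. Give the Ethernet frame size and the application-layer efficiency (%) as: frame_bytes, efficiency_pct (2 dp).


TCP segment = 80 + 32 = 112 B
IP packet = 112 + 20 = 132 B
Ethernet frame = 132 + 14 + 4 = 150 B
Efficiency = app / frame = 80 / 150 = 0.533333 = 53.3333% -> 53.33% (2 dp)

150, 53.33


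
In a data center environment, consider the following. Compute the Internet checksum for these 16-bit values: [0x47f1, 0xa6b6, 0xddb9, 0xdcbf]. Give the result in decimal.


Given words: [0x47f1, 0xa6b6, 0xddb9, 0xdcbf]
Step 1: Sum all words
Raw sum = 18417 + 42678 + 56761 + 56511 = 174367
Step 2: Fold carry: (43295 + 2) = 43297
One's complement = ~43297 & 0xFFFF = 22238

22238


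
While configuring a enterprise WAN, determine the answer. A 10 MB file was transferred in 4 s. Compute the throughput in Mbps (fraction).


Given: file = 10 MB, time = 4 s
File in Mb = 10 * 8 = 80 Mb
Throughput = 80 / 4 Mbps
Throughput = 20 Mbps

20


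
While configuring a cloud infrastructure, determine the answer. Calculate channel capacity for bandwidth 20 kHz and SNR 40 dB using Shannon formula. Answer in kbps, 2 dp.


Given: B = 20 kHz, SNR = 40 dB
SNR linear = 10^(40/10) = 10000
1 + SNR = 10001
log2(10001) = 13.2878566418
C = 20 * 1000 * 13.2878566418 = 265757.1328 bps
C = 265.757133 kbps -> 265.76 kbps (2 dp)

265.76


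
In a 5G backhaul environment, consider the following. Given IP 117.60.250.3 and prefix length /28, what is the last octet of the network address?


Given: IP = 117.60.250.3, prefix = /28
Subnet mask = 255.255.255.240
Last octet of IP: 3
Last octet of mask: 240
Network last octet = 3 AND 240 = 0

0


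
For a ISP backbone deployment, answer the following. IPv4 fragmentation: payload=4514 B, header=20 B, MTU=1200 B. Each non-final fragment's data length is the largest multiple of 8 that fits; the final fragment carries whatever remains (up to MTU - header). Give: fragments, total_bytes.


Max data per non-final fragment = floor((MTU - header)/8)*8 = floor((1200 - 20)/8)*8 = floor(1180/8)*8 = 1176 B
Final fragment needs no 8-byte alignment: it can carry up to MTU - header = 1180 B
Non-final fragments needed = ceil((payload - 1180) / 1176) = ceil(3334/1176) = ceil(2.8350) = 3
Number of fragments = 3 + 1 = 4
Fragment sizes (data): 3 * 1176 B + 986 B (last, 986 <= 1180 OK)
Total bytes sent = payload + n_frags * header = 4514 + 4*20 = 4514 + 80 = 4594 B

4, 4594


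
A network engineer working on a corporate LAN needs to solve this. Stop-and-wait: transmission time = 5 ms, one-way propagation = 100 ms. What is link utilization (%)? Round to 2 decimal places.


Given: Ttrans = 5 ms, Tprop = 100 ms
RTT = 2 * Tprop = 2 * 100 = 200 ms
U = Ttrans / (Ttrans + RTT)
U = 5 / (5 + 200)
U = 5 / 205 = 0.02439
U% = 2.44%

2.44


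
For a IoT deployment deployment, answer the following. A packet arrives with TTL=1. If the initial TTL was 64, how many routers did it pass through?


Given: initial TTL = 64, received TTL = 1
Hops = initial TTL - received TTL
Hops = 64 - 1 = 63

63


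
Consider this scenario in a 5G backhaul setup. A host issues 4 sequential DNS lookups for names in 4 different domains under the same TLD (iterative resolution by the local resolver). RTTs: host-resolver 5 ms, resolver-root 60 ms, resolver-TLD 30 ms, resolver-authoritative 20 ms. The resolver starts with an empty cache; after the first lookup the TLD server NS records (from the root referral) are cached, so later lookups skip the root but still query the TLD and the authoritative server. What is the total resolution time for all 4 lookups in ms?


Lookup 1 (cold cache): local + root + TLD + auth = 5 + 60 + 30 + 20 = 115 ms
Lookups 2..4 (TLD NS cached -> skip root; new domain -> still ask TLD and auth): local + TLD + auth = 5 + 30 + 20 = 55 ms each
Remaining 3 lookups: 3 * 55 = 165 ms
Total = 115 + 165 = 280 ms

280


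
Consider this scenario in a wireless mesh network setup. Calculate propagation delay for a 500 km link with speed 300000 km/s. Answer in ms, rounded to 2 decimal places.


Given: distance = 500 km, speed = 300000 km/s
Delay = distance / speed = 500 / 300000 seconds
Delay in ms = 500 * 1000 / 300000
Delay = 1.6667 ms
Rounded to 2 dp = 1.67 ms

1.67


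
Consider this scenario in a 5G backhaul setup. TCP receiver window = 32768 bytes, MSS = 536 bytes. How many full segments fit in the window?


Given: RWND = 32768 bytes, MSS = 536 bytes
Full segments = floor(RWND / MSS)
Full segments = floor(32768 / 536)
Full segments = floor(61.1343) = 61

61


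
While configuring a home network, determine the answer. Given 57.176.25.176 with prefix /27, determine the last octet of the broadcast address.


Given: IP = 57.176.25.176, prefix = /27
Host bits = 32 - 27 = 5
Network last octet = 176 AND mask = 160
Host part size = 2^5 - 1 = 31
Broadcast last octet = 160 OR 31 = 191

191


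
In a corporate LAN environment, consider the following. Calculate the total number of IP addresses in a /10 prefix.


Given: CIDR prefix /10
Host bits = 32 - 10 = 22
Total addresses = 2^22 = 4194304

4194304


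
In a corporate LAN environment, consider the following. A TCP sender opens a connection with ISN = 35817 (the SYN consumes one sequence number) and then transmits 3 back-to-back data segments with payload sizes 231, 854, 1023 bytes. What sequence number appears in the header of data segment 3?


The SYN occupies sequence number ISN = 35817, so the first data byte is ISN + 1 = 35818.
SEQ of data segment i = (ISN + 1) + sum of payload sizes of segments 1..i-1.
Segment 1: SEQ = 35818, payload = 231 bytes
Segment 2: SEQ = 36049, payload = 854 bytes
Segment 3: SEQ = 36903, payload = 1023 bytes
SEQ of segment 3 = 35818 + 231 + 854 = 36903

36903


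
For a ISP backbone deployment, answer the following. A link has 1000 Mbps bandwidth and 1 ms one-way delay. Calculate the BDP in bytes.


Given: bandwidth = 1000 Mbps, delay = 1 ms
BDP in bits = 1000 * 10^6 * 1 / 1000
BDP in bits = 1000000
BDP in bytes = 1000000 / 8 = 125000

125000


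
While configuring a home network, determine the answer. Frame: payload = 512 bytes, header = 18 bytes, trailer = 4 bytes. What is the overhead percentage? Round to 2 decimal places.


Given: payload = 512 B, header = 18 B, trailer = 4 B
Overhead bytes = header + trailer = 18 + 4 = 22
Total frame = payload + overhead = 512 + 22 = 534
Overhead % = 22 / 534 * 100 = 4.1199% -> 4.12% (2 dp)

4.12


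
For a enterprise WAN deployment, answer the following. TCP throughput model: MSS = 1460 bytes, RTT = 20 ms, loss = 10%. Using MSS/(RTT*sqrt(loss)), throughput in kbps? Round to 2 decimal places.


Given: MSS = 1460 bytes, RTT = 20 ms, loss = 10%
RTT in seconds = 20 / 1000 = 0.02
Loss rate = 10% = 0.1
sqrt(loss) = sqrt(0.1) = 0.316227766017
Throughput (bytes/s) = 1460 / (0.02 * 0.316227766017) = 230846.2692
Throughput (kbps) = 230846.2692 * 8 / 1000 = 1846.770154 -> 1846.77 kbps (2 dp)

1846.77


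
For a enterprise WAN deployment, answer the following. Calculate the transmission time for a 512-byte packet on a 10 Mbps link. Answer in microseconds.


Given: packet = 512 bytes, bandwidth = 10 Mbps
Packet in bits = 512 * 8 = 4096 bits
Bandwidth = 10 * 10^6 = 10000000 bps
Time = 4096 / 10000000 seconds
Time in us = 4096 * 10^6 / 10000000 = 409.6

409.6
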